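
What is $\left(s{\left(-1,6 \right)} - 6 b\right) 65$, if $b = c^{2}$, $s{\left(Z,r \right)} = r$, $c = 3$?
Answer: $-3120$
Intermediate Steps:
$b = 9$ ($b = 3^{2} = 9$)
$\left(s{\left(-1,6 \right)} - 6 b\right) 65 = \left(6 - 54\right) 65 = \left(-48\right) 65 = -3120$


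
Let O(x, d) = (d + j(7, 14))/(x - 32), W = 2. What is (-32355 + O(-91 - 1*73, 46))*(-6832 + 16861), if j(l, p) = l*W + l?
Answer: -63600377763/196 ≈ -3.2449e+8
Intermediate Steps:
j(l, p) = 3*l (j(l, p) = l*2 + l = 2*l + l = 3*l)
O(x, d) = (21 + d)/(-32 + x) (O(x, d) = (d + 3*7)/(x - 32) = (d + 21)/(-32 + x) = (21 + d)/(-32 + x))
(-32355 + O(-91 - 1*73, 46))*(-6832 + 16861) = (-32355 + (21 + 46)/(-32 + (-91 - 1*73)))*(-6832 + 16861) = (-32355 + 67/(-32 + (-91 - 73)))*10029 = (-32355 + 67/(-32 - 164))*10029 = (-32355 + 67/(-196))*10029 = (-32355 - 1/196*67)*10029 = (-32355 - 67/196)*10029 = -6341647/196*10029 = -63600377763/196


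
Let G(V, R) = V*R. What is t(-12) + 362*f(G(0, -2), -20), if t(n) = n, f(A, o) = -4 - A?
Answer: -1460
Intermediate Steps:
G(V, R) = R*V
t(-12) + 362*f(G(0, -2), -20) = -12 + 362*(-4 - (-2)*0) = -12 + 362*(-4 - 1*0) = -12 + 362*(-4 + 0) = -12 + 362*(-4) = -12 - 1448 = -1460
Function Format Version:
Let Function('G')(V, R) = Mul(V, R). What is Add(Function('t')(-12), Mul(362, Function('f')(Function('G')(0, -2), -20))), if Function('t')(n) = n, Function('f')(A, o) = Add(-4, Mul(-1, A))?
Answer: -1460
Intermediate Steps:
Function('G')(V, R) = Mul(R, V)
Add(Function('t')(-12), Mul(362, Function('f')(Function('G')(0, -2), -20))) = Add(-12, Mul(362, Add(-4, Mul(-1, Mul(-2, 0))))) = Add(-12, Mul(362, Add(-4, Mul(-1, 0)))) = Add(-12, Mul(362, Add(-4, 0))) = Add(-12, Mul(362, -4)) = Add(-12, -1448) = -1460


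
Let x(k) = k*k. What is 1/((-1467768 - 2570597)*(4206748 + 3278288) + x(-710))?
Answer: -1/30227306902040 ≈ -3.3083e-14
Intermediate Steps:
x(k) = k²
1/((-1467768 - 2570597)*(4206748 + 3278288) + x(-710)) = 1/((-1467768 - 2570597)*(4206748 + 3278288) + (-710)²) = 1/(-4038365*7485036 + 504100) = 1/(-30227307406140 + 504100) = 1/(-30227306902040) = -1/30227306902040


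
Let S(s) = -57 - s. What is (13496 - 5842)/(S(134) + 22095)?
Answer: 3827/10952 ≈ 0.34943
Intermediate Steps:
(13496 - 5842)/(S(134) + 22095) = (13496 - 5842)/((-57 - 1*134) + 22095) = 7654/((-57 - 134) + 22095) = 7654/(-191 + 22095) = 7654/21904 = 7654*(1/21904) = 3827/10952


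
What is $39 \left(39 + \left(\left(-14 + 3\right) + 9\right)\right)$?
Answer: $1443$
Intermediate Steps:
$39 \left(39 + \left(\left(-14 + 3\right) + 9\right)\right) = 39 \left(39 + \left(-11 + 9\right)\right) = 39 \left(39 - 2\right) = 39 \cdot 37 = 1443$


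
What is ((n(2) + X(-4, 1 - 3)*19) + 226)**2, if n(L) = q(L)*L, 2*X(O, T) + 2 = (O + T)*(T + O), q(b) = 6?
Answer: 314721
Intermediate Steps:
X(O, T) = -1 + (O + T)**2/2 (X(O, T) = -1 + ((O + T)*(T + O))/2 = -1 + ((O + T)*(O + T))/2 = -1 + (O + T)**2/2)
n(L) = 6*L
((n(2) + X(-4, 1 - 3)*19) + 226)**2 = ((6*2 + (-1 + (-4 + (1 - 3))**2/2)*19) + 226)**2 = ((12 + (-1 + (-4 - 2)**2/2)*19) + 226)**2 = ((12 + (-1 + (1/2)*(-6)**2)*19) + 226)**2 = ((12 + (-1 + (1/2)*36)*19) + 226)**2 = ((12 + (-1 + 18)*19) + 226)**2 = ((12 + 17*19) + 226)**2 = ((12 + 323) + 226)**2 = (335 + 226)**2 = 561**2 = 314721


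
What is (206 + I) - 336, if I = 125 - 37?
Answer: -42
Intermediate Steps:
I = 88
(206 + I) - 336 = (206 + 88) - 336 = 294 - 336 = -42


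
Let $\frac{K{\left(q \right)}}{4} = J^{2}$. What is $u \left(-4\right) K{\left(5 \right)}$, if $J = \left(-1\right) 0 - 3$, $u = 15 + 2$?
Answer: $-2448$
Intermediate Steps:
$u = 17$
$J = -3$ ($J = 0 - 3 = -3$)
$K{\left(q \right)} = 36$ ($K{\left(q \right)} = 4 \left(-3\right)^{2} = 4 \cdot 9 = 36$)
$u \left(-4\right) K{\left(5 \right)} = 17 \left(-4\right) 36 = \left(-68\right) 36 = -2448$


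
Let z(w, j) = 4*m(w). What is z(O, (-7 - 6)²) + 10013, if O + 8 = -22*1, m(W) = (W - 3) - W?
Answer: 10001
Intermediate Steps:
m(W) = -3 (m(W) = (-3 + W) - W = -3)
O = -30 (O = -8 - 22*1 = -8 - 22 = -30)
z(w, j) = -12 (z(w, j) = 4*(-3) = -12)
z(O, (-7 - 6)²) + 10013 = -12 + 10013 = 10001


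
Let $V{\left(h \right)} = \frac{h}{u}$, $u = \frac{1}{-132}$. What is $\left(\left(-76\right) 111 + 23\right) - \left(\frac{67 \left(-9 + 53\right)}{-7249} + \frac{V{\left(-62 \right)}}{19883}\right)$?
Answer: $- \frac{110234737073}{13102897} \approx -8413.0$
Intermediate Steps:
$u = - \frac{1}{132} \approx -0.0075758$
$V{\left(h \right)} = - 132 h$ ($V{\left(h \right)} = \frac{h}{- \frac{1}{132}} = h \left(-132\right) = - 132 h$)
$\left(\left(-76\right) 111 + 23\right) - \left(\frac{67 \left(-9 + 53\right)}{-7249} + \frac{V{\left(-62 \right)}}{19883}\right) = \left(\left(-76\right) 111 + 23\right) - \left(\frac{67 \left(-9 + 53\right)}{-7249} + \frac{\left(-132\right) \left(-62\right)}{19883}\right) = \left(-8436 + 23\right) - \left(67 \cdot 44 \left(- \frac{1}{7249}\right) + 8184 \cdot \frac{1}{19883}\right) = -8413 - \left(2948 \left(- \frac{1}{7249}\right) + \frac{8184}{19883}\right) = -8413 - \left(- \frac{268}{659} + \frac{8184}{19883}\right) = -8413 - \frac{64612}{13102897} = - \frac{110234737073}{13102897}$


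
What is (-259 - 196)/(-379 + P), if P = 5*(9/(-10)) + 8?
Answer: 910/751 ≈ 1.2117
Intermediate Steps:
P = 7/2 (P = 5*(9*(-1/10)) + 8 = 5*(-9/10) + 8 = -9/2 + 8 = 7/2 ≈ 3.5000)
(-259 - 196)/(-379 + P) = (-259 - 196)/(-379 + 7/2) = -455/(-751/2) = -455*(-2/751) = 910/751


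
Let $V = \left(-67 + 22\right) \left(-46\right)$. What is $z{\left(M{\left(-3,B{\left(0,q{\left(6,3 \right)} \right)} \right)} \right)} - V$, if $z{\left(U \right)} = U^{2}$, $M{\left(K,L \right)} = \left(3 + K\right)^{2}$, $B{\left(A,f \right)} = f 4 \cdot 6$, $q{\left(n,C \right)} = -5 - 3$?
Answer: $-2070$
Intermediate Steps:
$q{\left(n,C \right)} = -8$ ($q{\left(n,C \right)} = -5 - 3 = -8$)
$B{\left(A,f \right)} = 24 f$ ($B{\left(A,f \right)} = 4 f 6 = 24 f$)
$V = 2070$ ($V = \left(-45\right) \left(-46\right) = 2070$)
$z{\left(M{\left(-3,B{\left(0,q{\left(6,3 \right)} \right)} \right)} \right)} - V = \left(\left(3 - 3\right)^{2}\right)^{2} - 2070 = \left(0^{2}\right)^{2} - 2070 = 0^{2} - 2070 = 0 - 2070 = -2070$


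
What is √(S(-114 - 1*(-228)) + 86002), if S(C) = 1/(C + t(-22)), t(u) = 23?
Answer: 5*√64566867/137 ≈ 293.26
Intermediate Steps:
S(C) = 1/(23 + C) (S(C) = 1/(C + 23) = 1/(23 + C))
√(S(-114 - 1*(-228)) + 86002) = √(1/(23 + (-114 - 1*(-228))) + 86002) = √(1/(23 + (-114 + 228)) + 86002) = √(1/(23 + 114) + 86002) = √(1/137 + 86002) = √(11782275/137) = 5*√64566867/137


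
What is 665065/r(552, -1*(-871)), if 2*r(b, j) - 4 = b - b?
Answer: 665065/2 ≈ 3.3253e+5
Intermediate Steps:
r(b, j) = 2 (r(b, j) = 2 + (b - b)/2 = 2 + (½)*0 = 2 + 0 = 2)
665065/r(552, -1*(-871)) = 665065/2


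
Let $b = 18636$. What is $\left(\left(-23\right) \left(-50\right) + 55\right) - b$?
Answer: $-17431$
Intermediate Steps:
$\left(\left(-23\right) \left(-50\right) + 55\right) - b = \left(\left(-23\right) \left(-50\right) + 55\right) - 18636 = \left(1150 + 55\right) - 18636 = 1205 - 18636 = -17431$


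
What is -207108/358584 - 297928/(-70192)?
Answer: 240351274/65546167 ≈ 3.6669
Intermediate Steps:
-207108/358584 - 297928/(-70192) = -207108*1/358584 - 297928*(-1/70192) = -17259/29882 + 37241/8774 = 240351274/65546167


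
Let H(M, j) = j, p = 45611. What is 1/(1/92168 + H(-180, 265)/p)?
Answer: 4203874648/24470131 ≈ 171.80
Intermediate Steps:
1/(1/92168 + H(-180, 265)/p) = 1/(1/92168 + 265/45611) = 1/(24470131/4203874648) = 4203874648/24470131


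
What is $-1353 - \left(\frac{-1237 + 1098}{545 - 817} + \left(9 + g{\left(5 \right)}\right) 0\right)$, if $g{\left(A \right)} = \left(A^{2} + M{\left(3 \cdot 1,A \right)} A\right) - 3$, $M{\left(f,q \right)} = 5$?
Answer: $- \frac{368155}{272} \approx -1353.5$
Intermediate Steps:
$g{\left(A \right)} = -3 + A^{2} + 5 A$ ($g{\left(A \right)} = \left(A^{2} + 5 A\right) - 3 = -3 + A^{2} + 5 A$)
$-1353 - \left(\frac{-1237 + 1098}{545 - 817} + \left(9 + g{\left(5 \right)}\right) 0\right) = -1353 - \left(\frac{-1237 + 1098}{545 - 817} + \left(9 + \left(-3 + 5^{2} + 5 \cdot 5\right)\right) 0\right) = -1353 - \left(- \frac{139}{-272} + \left(9 + \left(-3 + 25 + 25\right)\right) 0\right) = -1353 - \left(\left(-139\right) \left(- \frac{1}{272}\right) + \left(9 + 47\right) 0\right) = -1353 - \left(\frac{139}{272} + 56 \cdot 0\right) = -1353 - \left(\frac{139}{272} + 0\right) = -1353 - \frac{139}{272} = - \frac{368155}{272}$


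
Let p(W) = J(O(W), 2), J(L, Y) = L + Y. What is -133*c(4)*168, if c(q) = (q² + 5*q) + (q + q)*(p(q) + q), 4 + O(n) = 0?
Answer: -1161888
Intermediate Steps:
O(n) = -4 (O(n) = -4 + 0 = -4)
p(W) = -2 (p(W) = -4 + 2 = -2)
c(q) = q² + 5*q + 2*q*(-2 + q) (c(q) = (q² + 5*q) + (q + q)*(-2 + q) = (q² + 5*q) + (2*q)*(-2 + q) = (q² + 5*q) + 2*q*(-2 + q) = q² + 5*q + 2*q*(-2 + q))
-133*c(4)*168 = -133*4*(1 + 3*4)*168 = -133*4*(1 + 12)*168 = -133*4*13*168 = -6916*168 = -133*8736 = -1161888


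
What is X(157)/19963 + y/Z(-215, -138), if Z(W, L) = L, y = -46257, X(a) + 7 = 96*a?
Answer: 308502487/918298 ≈ 335.95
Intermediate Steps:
X(a) = -7 + 96*a
X(157)/19963 + y/Z(-215, -138) = (-7 + 96*157)/19963 - 46257/(-138) = (-7 + 15072)*(1/19963) - 46257*(-1/138) = 15065*(1/19963) + 15419/46 = 15065/19963 + 15419/46 = 308502487/918298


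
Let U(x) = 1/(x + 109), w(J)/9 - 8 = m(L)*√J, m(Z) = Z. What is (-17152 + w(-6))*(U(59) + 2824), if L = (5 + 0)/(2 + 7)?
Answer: -144702065/3 + 2372165*I*√6/168 ≈ -4.8234e+7 + 34587.0*I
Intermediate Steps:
L = 5/9 ≈ 0.55556
w(J) = 72 + 5*√J (w(J) = 72 + 9*(5*√J/9) = 72 + 5*√J)
U(x) = 1/(109 + x)
(-17152 + w(-6))*(U(59) + 2824) = (-17152 + (72 + 5*√(-6)))*(1/(109 + 59) + 2824) = (-17152 + (72 + 5*(I*√6)))*(1/168 + 2824) = (-17152 + (72 + 5*I*√6))*(1/168 + 2824) = (-17080 + 5*I*√6)*(474433/168) = -144702065/3 + 2372165*I*√6/168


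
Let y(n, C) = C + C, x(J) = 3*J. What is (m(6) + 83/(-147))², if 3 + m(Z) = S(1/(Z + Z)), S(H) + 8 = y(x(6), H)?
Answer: 1247689/9604 ≈ 129.91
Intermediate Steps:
y(n, C) = 2*C
S(H) = -8 + 2*H
m(Z) = -11 + 1/Z (m(Z) = -3 + (-8 + 2/(Z + Z)) = -3 + (-8 + 2/((2*Z))) = -3 + (-8 + 2*(1/(2*Z))) = -3 + (-8 + 1/Z) = -11 + 1/Z)
(m(6) + 83/(-147))² = ((-11 + 1/6) + 83/(-147))² = ((-11 + ⅙) + 83*(-1/147))² = (-65/6 - 83/147)² = (-1117/98)² = 1247689/9604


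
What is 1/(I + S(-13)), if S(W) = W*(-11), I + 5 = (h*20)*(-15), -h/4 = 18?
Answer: 1/21738 ≈ 4.6002e-5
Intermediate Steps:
h = -72 (h = -4*18 = -72)
I = 21595 (I = -5 - 72*20*(-15) = -5 - 1440*(-15) = -5 + 21600 = 21595)
S(W) = -11*W
1/(I + S(-13)) = 1/(21595 - 11*(-13)) = 1/(21595 + 143) = 1/21738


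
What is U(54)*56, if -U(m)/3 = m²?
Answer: -489888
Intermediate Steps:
U(m) = -3*m²
U(54)*56 = -3*54²*56 = -3*2916*56 = -8748*56 = -489888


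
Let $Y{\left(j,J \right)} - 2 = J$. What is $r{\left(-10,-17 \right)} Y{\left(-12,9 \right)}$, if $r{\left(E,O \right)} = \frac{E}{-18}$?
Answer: $\frac{55}{9} \approx 6.1111$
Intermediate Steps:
$r{\left(E,O \right)} = - \frac{E}{18}$ ($r{\left(E,O \right)} = E \left(- \frac{1}{18}\right) = - \frac{E}{18}$)
$Y{\left(j,J \right)} = 2 + J$
$r{\left(-10,-17 \right)} Y{\left(-12,9 \right)} = \left(- \frac{1}{18}\right) \left(-10\right) \left(2 + 9\right) = \frac{5}{9} \cdot 11 = \frac{55}{9}$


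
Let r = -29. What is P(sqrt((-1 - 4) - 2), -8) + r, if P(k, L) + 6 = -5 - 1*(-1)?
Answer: -39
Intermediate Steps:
P(k, L) = -10 (P(k, L) = -6 + (-5 - 1*(-1)) = -6 + (-5 + 1) = -6 - 4 = -10)
P(sqrt((-1 - 4) - 2), -8) + r = -10 - 29 = -39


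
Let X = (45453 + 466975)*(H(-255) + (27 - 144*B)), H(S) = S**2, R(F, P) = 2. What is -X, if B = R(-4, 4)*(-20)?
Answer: -36286051536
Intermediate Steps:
B = -40 (B = 2*(-20) = -40)
X = 36286051536 (X = (45453 + 466975)*((-255)**2 + (27 - 144*(-40))) = 512428*(65025 + (27 + 5760)) = 512428*(65025 + 5787) = 512428*70812 = 36286051536)
-X = -1*36286051536 = -36286051536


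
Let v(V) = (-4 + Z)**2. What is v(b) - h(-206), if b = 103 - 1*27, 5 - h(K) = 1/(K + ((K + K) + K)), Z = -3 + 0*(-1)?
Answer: 36255/824 ≈ 43.999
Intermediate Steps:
Z = -3 (Z = -3 + 0 = -3)
h(K) = 5 - 1/(4*K) (h(K) = 5 - 1/(K + ((K + K) + K)) = 5 - 1/(K + (2*K + K)) = 5 - 1/(K + 3*K) = 5 - 1/(4*K))
b = 76 (b = 103 - 27 = 76)
v(V) = 49 (v(V) = (-4 - 3)**2 = (-7)**2 = 49)
v(b) - h(-206) = 49 - (5 - 1/4/(-206)) = 49 - (5 - 1/4*(-1/206)) = 49 - (5 + 1/824) = 49 - 1*4121/824 = 49 - 4121/824 = 36255/824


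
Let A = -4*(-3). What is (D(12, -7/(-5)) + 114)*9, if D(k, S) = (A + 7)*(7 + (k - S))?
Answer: 20178/5 ≈ 4035.6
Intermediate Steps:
A = 12
D(k, S) = 133 - 19*S + 19*k (D(k, S) = (12 + 7)*(7 + (k - S)) = 19*(7 + k - S) = 133 - 19*S + 19*k)
(D(12, -7/(-5)) + 114)*9 = ((133 - (-133)/(-5) + 19*12) + 114)*9 = ((133 - (-133)*(-1)/5 + 228) + 114)*9 = ((133 - 19*7/5 + 228) + 114)*9 = ((133 - 133/5 + 228) + 114)*9 = (1672/5 + 114)*9 = (2242/5)*9 = 20178/5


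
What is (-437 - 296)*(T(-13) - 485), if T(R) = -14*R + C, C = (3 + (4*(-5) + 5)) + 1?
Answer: 230162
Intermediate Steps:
C = -11 (C = (3 + (-20 + 5)) + 1 = (3 - 15) + 1 = -12 + 1 = -11)
T(R) = -11 - 14*R (T(R) = -14*R - 11 = -11 - 14*R)
(-437 - 296)*(T(-13) - 485) = (-437 - 296)*((-11 - 14*(-13)) - 485) = -733*((-11 + 182) - 485) = -733*(171 - 485) = -733*(-314) = 230162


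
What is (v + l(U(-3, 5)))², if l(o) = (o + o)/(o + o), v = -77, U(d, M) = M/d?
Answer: 5776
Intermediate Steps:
l(o) = 1 (l(o) = (2*o)/((2*o)) = (2*o)*(1/(2*o)) = 1)
(v + l(U(-3, 5)))² = (-77 + 1)² = (-76)² = 5776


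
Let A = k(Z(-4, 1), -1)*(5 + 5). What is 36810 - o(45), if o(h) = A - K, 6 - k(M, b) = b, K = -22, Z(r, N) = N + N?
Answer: 36718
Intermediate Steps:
Z(r, N) = 2*N
k(M, b) = 6 - b
A = 70 (A = (6 - 1*(-1))*(5 + 5) = (6 + 1)*10 = 7*10 = 70)
o(h) = 92 (o(h) = 70 - 1*(-22) = 70 + 22 = 92)
36810 - o(45) = 36810 - 1*92 = 36810 - 92 = 36718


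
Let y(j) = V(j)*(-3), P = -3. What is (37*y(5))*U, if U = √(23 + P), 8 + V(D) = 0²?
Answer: 1776*√5 ≈ 3971.3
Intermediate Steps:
V(D) = -8 (V(D) = -8 + 0² = -8 + 0 = -8)
y(j) = 24 (y(j) = -8*(-3) = 24)
U = 2*√5 (U = √(23 - 3) = √20 = 2*√5 ≈ 4.4721)
(37*y(5))*U = (37*24)*(2*√5) = 888*(2*√5) = 1776*√5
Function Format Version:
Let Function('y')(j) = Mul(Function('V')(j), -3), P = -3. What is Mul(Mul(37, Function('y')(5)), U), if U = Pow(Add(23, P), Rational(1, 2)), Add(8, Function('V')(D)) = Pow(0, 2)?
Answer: Mul(1776, Pow(5, Rational(1, 2))) ≈ 3971.3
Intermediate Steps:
Function('V')(D) = -8 (Function('V')(D) = Add(-8, Pow(0, 2)) = Add(-8, 0) = -8)
Function('y')(j) = 24 (Function('y')(j) = Mul(-8, -3) = 24)
U = Mul(2, Pow(5, Rational(1, 2))) (U = Pow(Add(23, -3), Rational(1, 2)) = Pow(20, Rational(1, 2)) = Mul(2, Pow(5, Rational(1, 2))) ≈ 4.4721)
Mul(Mul(37, Function('y')(5)), U) = Mul(Mul(37, 24), Mul(2, Pow(5, Rational(1, 2)))) = Mul(888, Mul(2, Pow(5, Rational(1, 2)))) = Mul(1776, Pow(5, Rational(1, 2)))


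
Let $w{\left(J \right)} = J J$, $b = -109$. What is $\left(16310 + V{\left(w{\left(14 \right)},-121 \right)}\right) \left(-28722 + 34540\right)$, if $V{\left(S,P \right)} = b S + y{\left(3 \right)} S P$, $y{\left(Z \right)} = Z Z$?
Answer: $-1271221364$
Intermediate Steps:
$w{\left(J \right)} = J^{2}$
$y{\left(Z \right)} = Z^{2}$
$V{\left(S,P \right)} = - 109 S + 9 P S$ ($V{\left(S,P \right)} = - 109 S + 3^{2} S P = - 109 S + 9 S P = - 109 S + 9 P S$)
$\left(16310 + V{\left(w{\left(14 \right)},-121 \right)}\right) \left(-28722 + 34540\right) = \left(16310 + 14^{2} \left(-109 + 9 \left(-121\right)\right)\right) \left(-28722 + 34540\right) = \left(16310 + 196 \left(-109 - 1089\right)\right) 5818 = \left(16310 + 196 \left(-1198\right)\right) 5818 = \left(16310 - 234808\right) 5818 = \left(-218498\right) 5818 = -1271221364$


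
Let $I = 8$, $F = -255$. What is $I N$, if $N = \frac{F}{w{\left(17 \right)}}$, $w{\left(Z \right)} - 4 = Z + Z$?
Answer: $- \frac{1020}{19} \approx -53.684$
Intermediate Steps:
$w{\left(Z \right)} = 4 + 2 Z$ ($w{\left(Z \right)} = 4 + \left(Z + Z\right) = 4 + 2 Z$)
$N = - \frac{255}{38}$ ($N = - \frac{255}{4 + 2 \cdot 17} = - \frac{255}{4 + 34} = - \frac{255}{38} \approx -6.7105$)
$I N = 8 \left(- \frac{255}{38}\right) = - \frac{1020}{19}$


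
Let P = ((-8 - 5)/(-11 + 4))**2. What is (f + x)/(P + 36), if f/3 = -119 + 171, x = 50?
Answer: 10094/1933 ≈ 5.2219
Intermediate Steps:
f = 156 (f = 3*(-119 + 171) = 3*52 = 156)
P = 169/49 (P = (-13/(-7))**2 = (-13*(-1/7))**2 = (13/7)**2 = 169/49 ≈ 3.4490)
(f + x)/(P + 36) = (156 + 50)/(169/49 + 36) = 206/(1933/49) = 206*(49/1933) = 10094/1933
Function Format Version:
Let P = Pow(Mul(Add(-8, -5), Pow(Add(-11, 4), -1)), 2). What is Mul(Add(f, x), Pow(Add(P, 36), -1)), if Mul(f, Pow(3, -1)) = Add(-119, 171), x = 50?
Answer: Rational(10094, 1933) ≈ 5.2219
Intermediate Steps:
f = 156 (f = Mul(3, Add(-119, 171)) = Mul(3, 52) = 156)
P = Rational(169, 49) (P = Pow(Mul(-13, Pow(-7, -1)), 2) = Pow(Mul(-13, Rational(-1, 7)), 2) = Pow(Rational(13, 7), 2) = Rational(169, 49) ≈ 3.4490)
Mul(Add(f, x), Pow(Add(P, 36), -1)) = Mul(Add(156, 50), Pow(Add(Rational(169, 49), 36), -1)) = Mul(206, Pow(Rational(1933, 49), -1)) = Mul(206, Rational(49, 1933)) = Rational(10094, 1933)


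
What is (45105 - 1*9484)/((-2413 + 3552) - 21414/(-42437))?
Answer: 1511648377/48357157 ≈ 31.260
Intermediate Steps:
(45105 - 1*9484)/((-2413 + 3552) - 21414/(-42437)) = (45105 - 9484)/(1139 - 21414*(-1/42437)) = 35621/(1139 + 21414/42437) = 35621/(48357157/42437) = 35621*(42437/48357157) = 1511648377/48357157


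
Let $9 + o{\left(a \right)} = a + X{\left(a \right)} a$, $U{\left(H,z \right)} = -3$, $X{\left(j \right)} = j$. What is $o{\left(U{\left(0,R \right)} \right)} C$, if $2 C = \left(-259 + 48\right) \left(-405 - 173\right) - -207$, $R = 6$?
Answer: $- \frac{366495}{2} \approx -1.8325 \cdot 10^{5}$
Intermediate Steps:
$o{\left(a \right)} = -9 + a + a^{2}$ ($o{\left(a \right)} = -9 + \left(a + a a\right) = -9 + \left(a + a^{2}\right) = -9 + a + a^{2}$)
$C = \frac{122165}{2}$ ($C = \frac{\left(-259 + 48\right) \left(-405 - 173\right) - -207}{2} = \frac{\left(-211\right) \left(-578\right) + 207}{2} = \frac{121958 + 207}{2} = \frac{1}{2} \cdot 122165 = \frac{122165}{2} \approx 61083.0$)
$o{\left(U{\left(0,R \right)} \right)} C = \left(-9 - 3 + \left(-3\right)^{2}\right) \frac{122165}{2} = \left(-9 - 3 + 9\right) \frac{122165}{2} = \left(-3\right) \frac{122165}{2} = - \frac{366495}{2}$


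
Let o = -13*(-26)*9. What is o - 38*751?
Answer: -25496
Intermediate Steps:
o = 3042 (o = 338*9 = 3042)
o - 38*751 = 3042 - 38*751 = 3042 - 28538 = -25496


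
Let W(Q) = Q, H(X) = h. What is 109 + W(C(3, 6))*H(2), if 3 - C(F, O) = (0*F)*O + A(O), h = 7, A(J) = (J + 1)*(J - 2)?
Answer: -66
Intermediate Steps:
A(J) = (1 + J)*(-2 + J)
C(F, O) = 5 + O - O² (C(F, O) = 3 - ((0*F)*O + (-2 + O² - O)) = 3 - (0*O + (-2 + O² - O)) = 3 - (0 + (-2 + O² - O)) = 3 - (-2 + O² - O) = 3 + (2 + O - O²) = 5 + O - O²)
H(X) = 7
109 + W(C(3, 6))*H(2) = 109 + (5 + 6 - 1*6²)*7 = 109 + (5 + 6 - 1*36)*7 = 109 + (5 + 6 - 36)*7 = 109 - 25*7 = 109 - 175 = -66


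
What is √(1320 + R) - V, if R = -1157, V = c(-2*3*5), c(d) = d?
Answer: 30 + √163 ≈ 42.767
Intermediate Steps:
V = -30 (V = -2*3*5 = -6*5 = -30)
√(1320 + R) - V = √(1320 - 1157) - 1*(-30) = √163 + 30 = 30 + √163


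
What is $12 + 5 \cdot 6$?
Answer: $42$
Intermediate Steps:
$12 + 5 \cdot 6 = 12 + 30 = 42$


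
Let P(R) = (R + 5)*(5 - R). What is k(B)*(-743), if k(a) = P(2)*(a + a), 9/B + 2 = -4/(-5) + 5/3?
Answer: -601830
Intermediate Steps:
B = 135/7 (B = 9/(-2 + (-4/(-5) + 5/3)) = 9/(-2 + (-4*(-⅕) + 5*(⅓))) = 9/(-2 + (⅘ + 5/3)) = 9/(-2 + 37/15) = 9/(7/15) = 9*(15/7) = 135/7 ≈ 19.286)
P(R) = (5 + R)*(5 - R)
k(a) = 42*a (k(a) = (25 - 1*2²)*(a + a) = (25 - 1*4)*(2*a) = (25 - 4)*(2*a) = 21*(2*a) = 42*a)
k(B)*(-743) = (42*(135/7))*(-743) = 810*(-743) = -601830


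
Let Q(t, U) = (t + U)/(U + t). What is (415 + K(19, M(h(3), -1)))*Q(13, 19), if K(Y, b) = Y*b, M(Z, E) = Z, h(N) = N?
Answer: 472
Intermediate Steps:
Q(t, U) = 1 (Q(t, U) = (U + t)/(U + t) = 1)
(415 + K(19, M(h(3), -1)))*Q(13, 19) = (415 + 19*3)*1 = (415 + 57)*1 = 472*1 = 472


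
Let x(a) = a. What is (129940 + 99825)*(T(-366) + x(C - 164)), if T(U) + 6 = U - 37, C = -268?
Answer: -193232365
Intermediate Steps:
T(U) = -43 + U (T(U) = -6 + (U - 37) = -6 + (-37 + U) = -43 + U)
(129940 + 99825)*(T(-366) + x(C - 164)) = (129940 + 99825)*((-43 - 366) + (-268 - 164)) = 229765*(-409 - 432) = 229765*(-841) = -193232365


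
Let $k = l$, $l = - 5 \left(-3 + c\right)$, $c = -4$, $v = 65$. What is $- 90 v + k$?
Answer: $-5815$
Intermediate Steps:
$l = 35$ ($l = - 5 \left(-3 - 4\right) = \left(-5\right) \left(-7\right) = 35$)
$k = 35$
$- 90 v + k = \left(-90\right) 65 + 35 = -5850 + 35 = -5815$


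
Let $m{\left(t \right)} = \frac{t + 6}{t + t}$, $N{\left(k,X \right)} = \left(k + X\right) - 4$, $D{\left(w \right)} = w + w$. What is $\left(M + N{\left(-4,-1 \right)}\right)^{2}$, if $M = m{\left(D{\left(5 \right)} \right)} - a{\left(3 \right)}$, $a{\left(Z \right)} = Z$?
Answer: $\frac{3136}{25} \approx 125.44$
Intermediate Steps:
$D{\left(w \right)} = 2 w$
$N{\left(k,X \right)} = -4 + X + k$ ($N{\left(k,X \right)} = \left(X + k\right) - 4 = -4 + X + k$)
$m{\left(t \right)} = \frac{6 + t}{2 t}$
$M = - \frac{11}{5}$ ($M = \frac{6 + 2 \cdot 5}{2 \cdot 2 \cdot 5} - 3 = \frac{6 + 10}{2 \cdot 10} - 3 = \frac{1}{2} \cdot \frac{1}{10} \cdot 16 - 3 = \frac{4}{5} - 3 = - \frac{11}{5} \approx -2.2$)
$\left(M + N{\left(-4,-1 \right)}\right)^{2} = \left(- \frac{11}{5} - 9\right)^{2} = \left(- \frac{56}{5}\right)^{2} = \frac{3136}{25}$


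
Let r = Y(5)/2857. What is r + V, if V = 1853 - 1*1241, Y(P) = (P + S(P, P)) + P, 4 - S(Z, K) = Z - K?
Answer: 1748498/2857 ≈ 612.00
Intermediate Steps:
S(Z, K) = 4 + K - Z (S(Z, K) = 4 - (Z - K) = 4 + (K - Z) = 4 + K - Z)
Y(P) = 4 + 2*P (Y(P) = (P + (4 + P - P)) + P = (P + 4) + P = (4 + P) + P = 4 + 2*P)
r = 14/2857 (r = (4 + 2*5)/2857 = (4 + 10)*(1/2857) = 14*(1/2857) = 14/2857 ≈ 0.0049002)
V = 612 (V = 1853 - 1241 = 612)
r + V = 14/2857 + 612 = 1748498/2857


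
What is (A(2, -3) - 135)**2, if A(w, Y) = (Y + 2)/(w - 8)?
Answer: 654481/36 ≈ 18180.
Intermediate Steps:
A(w, Y) = (2 + Y)/(-8 + w)
(A(2, -3) - 135)**2 = ((2 - 3)/(-8 + 2) - 135)**2 = (-1/(-6) - 135)**2 = (-1/6*(-1) - 135)**2 = (1/6 - 135)**2 = (-809/6)**2 = 654481/36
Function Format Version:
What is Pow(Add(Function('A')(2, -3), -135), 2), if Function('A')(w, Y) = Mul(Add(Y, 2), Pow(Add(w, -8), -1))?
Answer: Rational(654481, 36) ≈ 18180.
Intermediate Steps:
Function('A')(w, Y) = Mul(Pow(Add(-8, w), -1), Add(2, Y)) (Function('A')(w, Y) = Mul(Add(2, Y), Pow(Add(-8, w), -1)) = Mul(Pow(Add(-8, w), -1), Add(2, Y)))
Pow(Add(Function('A')(2, -3), -135), 2) = Pow(Add(Mul(Pow(Add(-8, 2), -1), Add(2, -3)), -135), 2) = Pow(Add(Mul(Pow(-6, -1), -1), -135), 2) = Pow(Add(Mul(Rational(-1, 6), -1), -135), 2) = Pow(Add(Rational(1, 6), -135), 2) = Pow(Rational(-809, 6), 2) = Rational(654481, 36)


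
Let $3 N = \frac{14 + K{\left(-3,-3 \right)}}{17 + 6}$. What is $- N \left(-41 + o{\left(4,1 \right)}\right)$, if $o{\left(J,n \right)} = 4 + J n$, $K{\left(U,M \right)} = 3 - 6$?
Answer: $\frac{121}{23} \approx 5.2609$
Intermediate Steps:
$K{\left(U,M \right)} = -3$ ($K{\left(U,M \right)} = 3 - 6 = -3$)
$N = \frac{11}{69}$ ($N = \frac{\left(14 - 3\right) \frac{1}{17 + 6}}{3} = \frac{11 \cdot \frac{1}{23}}{3} = \frac{1}{3} \cdot \frac{11}{23} = \frac{11}{69} \approx 0.15942$)
$- N \left(-41 + o{\left(4,1 \right)}\right) = - \frac{11 \left(-41 + \left(4 + 4 \cdot 1\right)\right)}{69} = - \frac{11 \left(-41 + \left(4 + 4\right)\right)}{69} = - \frac{11 \left(-41 + 8\right)}{69} = - \frac{11 \left(-33\right)}{69} = \left(-1\right) \left(- \frac{121}{23}\right) = \frac{121}{23}$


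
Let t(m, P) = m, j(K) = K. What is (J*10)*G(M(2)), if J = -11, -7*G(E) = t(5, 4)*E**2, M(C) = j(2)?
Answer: 2200/7 ≈ 314.29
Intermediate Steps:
M(C) = 2
G(E) = -5*E**2/7
(J*10)*G(M(2)) = (-11*10)*(-5/7*2**2) = -(-550)*4/7 = -110*(-20/7) = 2200/7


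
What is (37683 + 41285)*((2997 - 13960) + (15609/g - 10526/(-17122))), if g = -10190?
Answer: -37764658750777916/43618295 ≈ -8.6580e+8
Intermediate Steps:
(37683 + 41285)*((2997 - 13960) + (15609/g - 10526/(-17122))) = (37683 + 41285)*((2997 - 13960) + (15609/(-10190) - 10526/(-17122))) = 78968*(-10963 + (15609*(-1/10190) - 10526*(-1/17122))) = 78968*(-10963 + (-15609/10190 + 5263/8561)) = 78968*(-10963 - 79998679/87236590) = 78968*(-956454734849/87236590) = -37764658750777916/43618295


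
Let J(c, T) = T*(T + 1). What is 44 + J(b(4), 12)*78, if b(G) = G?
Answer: 12212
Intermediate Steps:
J(c, T) = T*(1 + T)
44 + J(b(4), 12)*78 = 44 + (12*(1 + 12))*78 = 44 + (12*13)*78 = 44 + 156*78 = 44 + 12168 = 12212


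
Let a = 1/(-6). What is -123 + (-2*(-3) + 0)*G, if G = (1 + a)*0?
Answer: -123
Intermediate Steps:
a = -1/6 ≈ -0.16667
G = 0 (G = (1 - 1/6)*0 = (5/6)*0 = 0)
-123 + (-2*(-3) + 0)*G = -123 + (-2*(-3) + 0)*0 = -123 + (6 + 0)*0 = -123 + 6*0 = -123 + 0 = -123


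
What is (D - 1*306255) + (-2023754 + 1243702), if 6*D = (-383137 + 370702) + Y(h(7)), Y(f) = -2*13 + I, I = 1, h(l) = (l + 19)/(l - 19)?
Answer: -3265151/3 ≈ -1.0884e+6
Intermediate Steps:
h(l) = (19 + l)/(-19 + l)
Y(f) = -25 (Y(f) = -2*13 + 1 = -26 + 1 = -25)
D = -6230/3 (D = ((-383137 + 370702) - 25)/6 = (-12435 - 25)/6 = (1/6)*(-12460) = -6230/3 ≈ -2076.7)
(D - 1*306255) + (-2023754 + 1243702) = (-6230/3 - 1*306255) + (-2023754 + 1243702) = (-6230/3 - 306255) - 780052 = -924995/3 - 780052 = -3265151/3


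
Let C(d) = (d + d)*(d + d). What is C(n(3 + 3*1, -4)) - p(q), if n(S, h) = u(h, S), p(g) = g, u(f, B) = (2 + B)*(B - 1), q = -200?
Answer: 6600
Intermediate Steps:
u(f, B) = (-1 + B)*(2 + B) (u(f, B) = (2 + B)*(-1 + B) = (-1 + B)*(2 + B))
n(S, h) = -2 + S + S²
C(d) = 4*d² (C(d) = (2*d)*(2*d) = 4*d²)
C(n(3 + 3*1, -4)) - p(q) = 4*(-2 + (3 + 3*1) + (3 + 3*1)²)² - 1*(-200) = 4*(-2 + (3 + 3) + (3 + 3)²)² + 200 = 4*(-2 + 6 + 6²)² + 200 = 4*(-2 + 6 + 36)² + 200 = 4*40² + 200 = 4*1600 + 200 = 6400 + 200 = 6600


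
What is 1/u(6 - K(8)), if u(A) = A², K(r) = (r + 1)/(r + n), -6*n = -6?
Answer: 1/25 ≈ 0.040000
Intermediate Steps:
n = 1 (n = -⅙*(-6) = 1)
K(r) = 1 (K(r) = (r + 1)/(r + 1) = (1 + r)/(1 + r) = 1)
1/u(6 - K(8)) = 1/((6 - 1*1)²) = 1/((6 - 1)²) = 1/(5²) = 1/25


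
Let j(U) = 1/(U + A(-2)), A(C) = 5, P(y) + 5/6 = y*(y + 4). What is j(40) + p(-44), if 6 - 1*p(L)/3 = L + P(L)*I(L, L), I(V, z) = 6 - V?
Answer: -11867624/45 ≈ -2.6373e+5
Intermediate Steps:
P(y) = -5/6 + y*(4 + y) (P(y) = -5/6 + y*(y + 4) = -5/6 + y*(4 + y))
p(L) = 18 - 3*L - 3*(6 - L)*(-5/6 + L**2 + 4*L) (p(L) = 18 - 3*(L + (-5/6 + L**2 + 4*L)*(6 - L)) = 18 - 3*(L + (6 - L)*(-5/6 + L**2 + 4*L)) = 18 + (-3*L - 3*(6 - L)*(-5/6 + L**2 + 4*L)) = 18 - 3*L - 3*(6 - L)*(-5/6 + L**2 + 4*L))
j(U) = 1/(5 + U) (j(U) = 1/(U + 5) = 1/(5 + U))
j(40) + p(-44) = 1/(5 + 40) + (33 - 6*(-44)**2 + 3*(-44)**3 - 155/2*(-44)) = 1/45 + (33 - 6*1936 + 3*(-85184) + 3410) = 1/45 + (33 - 11616 - 255552 + 3410) = 1/45 - 263725 = -11867624/45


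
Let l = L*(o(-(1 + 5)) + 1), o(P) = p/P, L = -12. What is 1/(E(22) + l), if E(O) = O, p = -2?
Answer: ⅙ ≈ 0.16667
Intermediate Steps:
o(P) = -2/P
l = -16 (l = -12*(-2*(-1/(1 + 5)) + 1) = -12*(-2/((-1*6)) + 1) = -12*(-2/(-6) + 1) = -12*(-2*(-⅙) + 1) = -12*(⅓ + 1) = -12*4/3 = -16)
1/(E(22) + l) = 1/(22 - 16) = 1/6 = ⅙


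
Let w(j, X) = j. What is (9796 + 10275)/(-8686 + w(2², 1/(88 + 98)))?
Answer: -20071/8682 ≈ -2.3118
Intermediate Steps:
(9796 + 10275)/(-8686 + w(2², 1/(88 + 98))) = (9796 + 10275)/(-8686 + 2²) = 20071/(-8686 + 4) = 20071/(-8682) = 20071*(-1/8682) = -20071/8682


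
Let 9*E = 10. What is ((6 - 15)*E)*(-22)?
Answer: 220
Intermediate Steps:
E = 10/9 (E = (1/9)*10 = 10/9 ≈ 1.1111)
((6 - 15)*E)*(-22) = ((6 - 15)*(10/9))*(-22) = -9*10/9*(-22) = -10*(-22) = 220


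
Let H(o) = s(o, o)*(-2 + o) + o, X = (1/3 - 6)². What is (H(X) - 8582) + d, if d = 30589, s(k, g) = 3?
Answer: 199165/9 ≈ 22129.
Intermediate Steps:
X = 289/9 (X = (⅓ - 6)² = (-17/3)² = 289/9 ≈ 32.111)
H(o) = -6 + 4*o (H(o) = 3*(-2 + o) + o = (-6 + 3*o) + o = -6 + 4*o)
(H(X) - 8582) + d = ((-6 + 4*(289/9)) - 8582) + 30589 = ((-6 + 1156/9) - 8582) + 30589 = (1102/9 - 8582) + 30589 = -76136/9 + 30589 = 199165/9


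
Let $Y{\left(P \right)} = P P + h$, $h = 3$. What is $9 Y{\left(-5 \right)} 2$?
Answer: $504$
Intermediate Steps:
$Y{\left(P \right)} = 3 + P^{2}$ ($Y{\left(P \right)} = P P + 3 = P^{2} + 3 = 3 + P^{2}$)
$9 Y{\left(-5 \right)} 2 = 9 \left(3 + \left(-5\right)^{2}\right) 2 = 9 \left(3 + 25\right) 2 = 9 \cdot 28 \cdot 2 = 252 \cdot 2 = 504$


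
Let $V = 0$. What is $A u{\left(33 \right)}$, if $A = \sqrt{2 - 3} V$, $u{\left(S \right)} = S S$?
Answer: $0$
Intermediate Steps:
$u{\left(S \right)} = S^{2}$
$A = 0$ ($A = \sqrt{2 - 3} \cdot 0 = \sqrt{-1} \cdot 0 = i 0 = 0$)
$A u{\left(33 \right)} = 0 \cdot 33^{2} = 0 \cdot 1089 = 0$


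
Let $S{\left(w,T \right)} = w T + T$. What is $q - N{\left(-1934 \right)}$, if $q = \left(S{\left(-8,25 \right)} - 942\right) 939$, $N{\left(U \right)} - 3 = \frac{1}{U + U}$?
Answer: $- \frac{4057013687}{3868} \approx -1.0489 \cdot 10^{6}$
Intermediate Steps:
$N{\left(U \right)} = 3 + \frac{1}{2 U}$ ($N{\left(U \right)} = 3 + \frac{1}{U + U} = 3 + \frac{1}{2 U}$)
$S{\left(w,T \right)} = T + T w$ ($S{\left(w,T \right)} = T w + T = T + T w$)
$q = -1048863$ ($q = \left(25 \left(1 - 8\right) - 942\right) 939 = \left(25 \left(-7\right) - 942\right) 939 = \left(-175 - 942\right) 939 = \left(-1117\right) 939 = -1048863$)
$q - N{\left(-1934 \right)} = -1048863 - \left(3 + \frac{1}{2 \left(-1934\right)}\right) = -1048863 - \left(3 + \frac{1}{2} \left(- \frac{1}{1934}\right)\right) = -1048863 - \left(3 - \frac{1}{3868}\right) = -1048863 - \frac{11603}{3868} = - \frac{4057013687}{3868}$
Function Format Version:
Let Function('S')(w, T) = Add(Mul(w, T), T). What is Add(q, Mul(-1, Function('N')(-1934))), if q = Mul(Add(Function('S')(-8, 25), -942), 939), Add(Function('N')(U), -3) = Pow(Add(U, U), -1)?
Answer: Rational(-4057013687, 3868) ≈ -1.0489e+6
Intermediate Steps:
Function('N')(U) = Add(3, Mul(Rational(1, 2), Pow(U, -1))) (Function('N')(U) = Add(3, Pow(Add(U, U), -1)) = Add(3, Pow(Mul(2, U), -1)) = Add(3, Mul(Rational(1, 2), Pow(U, -1))))
Function('S')(w, T) = Add(T, Mul(T, w)) (Function('S')(w, T) = Add(Mul(T, w), T) = Add(T, Mul(T, w)))
q = -1048863 (q = Mul(Add(Mul(25, Add(1, -8)), -942), 939) = Mul(Add(Mul(25, -7), -942), 939) = Mul(Add(-175, -942), 939) = Mul(-1117, 939) = -1048863)
Add(q, Mul(-1, Function('N')(-1934))) = Add(-1048863, Mul(-1, Add(3, Mul(Rational(1, 2), Pow(-1934, -1))))) = Add(-1048863, Mul(-1, Add(3, Mul(Rational(1, 2), Rational(-1, 1934))))) = Add(-1048863, Mul(-1, Add(3, Rational(-1, 3868)))) = Add(-1048863, Mul(-1, Rational(11603, 3868))) = Add(-1048863, Rational(-11603, 3868)) = Rational(-4057013687, 3868)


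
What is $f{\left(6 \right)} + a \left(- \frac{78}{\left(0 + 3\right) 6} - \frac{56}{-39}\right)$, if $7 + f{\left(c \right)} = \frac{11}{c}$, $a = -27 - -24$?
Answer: $\frac{275}{78} \approx 3.5256$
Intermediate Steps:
$a = -3$ ($a = -27 + 24 = -3$)
$f{\left(c \right)} = -7 + \frac{11}{c}$
$f{\left(6 \right)} + a \left(- \frac{78}{\left(0 + 3\right) 6} - \frac{56}{-39}\right) = \left(-7 + \frac{11}{6}\right) - 3 \left(- \frac{78}{\left(0 + 3\right) 6} - \frac{56}{-39}\right) = \left(-7 + 11 \cdot \frac{1}{6}\right) - 3 \left(- \frac{78}{3 \cdot 6} - - \frac{56}{39}\right) = \left(-7 + \frac{11}{6}\right) - 3 \left(- \frac{78}{18} + \frac{56}{39}\right) = - \frac{31}{6} - 3 \left(\left(-78\right) \frac{1}{18} + \frac{56}{39}\right) = - \frac{31}{6} - 3 \left(- \frac{13}{3} + \frac{56}{39}\right) = - \frac{31}{6} - - \frac{113}{13} = - \frac{31}{6} + \frac{113}{13} = \frac{275}{78}$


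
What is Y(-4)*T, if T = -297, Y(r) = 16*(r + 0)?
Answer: 19008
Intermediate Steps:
Y(r) = 16*r
Y(-4)*T = (16*(-4))*(-297) = -64*(-297) = 19008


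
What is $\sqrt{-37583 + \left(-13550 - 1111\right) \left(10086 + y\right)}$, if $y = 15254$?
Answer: $i \sqrt{371547323} \approx 19276.0 i$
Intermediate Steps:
$\sqrt{-37583 + \left(-13550 - 1111\right) \left(10086 + y\right)} = \sqrt{-37583 + \left(-13550 - 1111\right) \left(10086 + 15254\right)} = \sqrt{-37583 - 371509740} = \sqrt{-371547323} = i \sqrt{371547323}$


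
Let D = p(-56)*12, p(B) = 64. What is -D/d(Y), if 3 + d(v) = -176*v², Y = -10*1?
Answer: 768/17603 ≈ 0.043629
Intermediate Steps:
Y = -10
d(v) = -3 - 176*v²
D = 768 (D = 64*12 = 768)
-D/d(Y) = -768/(-3 - 176*(-10)²) = -768/(-3 - 176*100) = -768/(-3 - 17600) = -768/(-17603) = -768*(-1)/17603 = -1*(-768/17603) = 768/17603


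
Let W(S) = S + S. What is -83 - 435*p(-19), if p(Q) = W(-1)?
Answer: 787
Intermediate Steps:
W(S) = 2*S
p(Q) = -2 (p(Q) = 2*(-1) = -2)
-83 - 435*p(-19) = -83 - 435*(-2) = -83 + 870 = 787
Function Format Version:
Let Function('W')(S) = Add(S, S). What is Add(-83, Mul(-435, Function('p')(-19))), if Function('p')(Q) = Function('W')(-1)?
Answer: 787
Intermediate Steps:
Function('W')(S) = Mul(2, S)
Function('p')(Q) = -2 (Function('p')(Q) = Mul(2, -1) = -2)
Add(-83, Mul(-435, Function('p')(-19))) = Add(-83, Mul(-435, -2)) = Add(-83, 870) = 787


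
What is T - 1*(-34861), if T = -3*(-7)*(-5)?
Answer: 34756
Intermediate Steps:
T = -105 (T = 21*(-5) = -105)
T - 1*(-34861) = -105 - 1*(-34861) = -105 + 34861 = 34756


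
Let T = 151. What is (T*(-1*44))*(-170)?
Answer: 1129480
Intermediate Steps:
(T*(-1*44))*(-170) = (151*(-1*44))*(-170) = (151*(-44))*(-170) = -6644*(-170) = 1129480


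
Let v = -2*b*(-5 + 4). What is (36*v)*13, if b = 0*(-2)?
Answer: 0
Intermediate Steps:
b = 0
v = 0 (v = -0*(-5 + 4) = -0*(-1) = -2*0 = 0)
(36*v)*13 = (36*0)*13 = 0*13 = 0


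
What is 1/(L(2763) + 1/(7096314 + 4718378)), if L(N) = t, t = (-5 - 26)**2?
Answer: 11814692/11353919013 ≈ 0.0010406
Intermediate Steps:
t = 961 (t = (-31)**2 = 961)
L(N) = 961
1/(L(2763) + 1/(7096314 + 4718378)) = 1/(961 + 1/(7096314 + 4718378)) = 1/(961 + 1/11814692) = 1/(11353919013/11814692) = 11814692/11353919013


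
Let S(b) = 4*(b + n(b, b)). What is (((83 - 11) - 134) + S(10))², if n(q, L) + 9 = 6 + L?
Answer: 36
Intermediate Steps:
n(q, L) = -3 + L (n(q, L) = -9 + (6 + L) = -3 + L)
S(b) = -12 + 8*b (S(b) = 4*(b + (-3 + b)) = 4*(-3 + 2*b) = -12 + 8*b)
(((83 - 11) - 134) + S(10))² = (((83 - 11) - 134) + (-12 + 8*10))² = ((72 - 134) + (-12 + 80))² = (-62 + 68)² = 6² = 36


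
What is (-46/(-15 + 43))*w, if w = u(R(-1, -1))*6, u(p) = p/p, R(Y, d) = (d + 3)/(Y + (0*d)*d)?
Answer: -69/7 ≈ -9.8571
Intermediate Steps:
R(Y, d) = (3 + d)/Y (R(Y, d) = (3 + d)/(Y + 0*d) = (3 + d)/(Y + 0) = (3 + d)/Y)
u(p) = 1
w = 6 (w = 1*6 = 6)
(-46/(-15 + 43))*w = -46/(-15 + 43)*6 = -46/28*6 = -46*1/28*6 = -23/14*6 = -69/7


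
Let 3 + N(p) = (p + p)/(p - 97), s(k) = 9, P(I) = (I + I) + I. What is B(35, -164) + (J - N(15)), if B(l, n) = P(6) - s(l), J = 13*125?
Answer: 67132/41 ≈ 1637.4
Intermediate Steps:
P(I) = 3*I (P(I) = 2*I + I = 3*I)
J = 1625
N(p) = -3 + 2*p/(-97 + p) (N(p) = -3 + (p + p)/(p - 97) = -3 + (2*p)/(-97 + p) = -3 + 2*p/(-97 + p))
B(l, n) = 9 (B(l, n) = 3*6 - 1*9 = 18 - 9 = 9)
B(35, -164) + (J - N(15)) = 9 + (1625 - (291 - 1*15)/(-97 + 15)) = 9 + (1625 - (291 - 15)/(-82)) = 9 + (1625 - (-1)*276/82) = 9 + (1625 - 1*(-138/41)) = 9 + (1625 + 138/41) = 9 + 66763/41 = 67132/41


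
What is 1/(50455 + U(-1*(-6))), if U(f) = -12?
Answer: 1/50443 ≈ 1.9824e-5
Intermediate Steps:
1/(50455 + U(-1*(-6))) = 1/(50455 - 12) = 1/50443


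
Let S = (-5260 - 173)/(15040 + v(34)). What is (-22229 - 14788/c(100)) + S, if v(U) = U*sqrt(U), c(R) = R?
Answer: -5271758615038/235585725 + 30787*sqrt(34)/37693716 ≈ -22377.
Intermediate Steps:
v(U) = U**(3/2)
S = -5433/(15040 + 34*sqrt(34)) (S = (-5260 - 173)/(15040 + 34**(3/2)) = -5433/(15040 + 34*sqrt(34)) ≈ -0.35654)
(-22229 - 14788/c(100)) + S = (-22229 - 14788/100) + (-3404680/9423429 + 30787*sqrt(34)/37693716) = (-22229 - 14788*1/100) + (-3404680/9423429 + 30787*sqrt(34)/37693716) = (-22229 - 3697/25) + (-3404680/9423429 + 30787*sqrt(34)/37693716) = -559422/25 + (-3404680/9423429 + 30787*sqrt(34)/37693716) = -5271758615038/235585725 + 30787*sqrt(34)/37693716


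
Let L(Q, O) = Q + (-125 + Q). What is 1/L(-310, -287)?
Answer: -1/745 ≈ -0.0013423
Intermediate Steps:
L(Q, O) = -125 + 2*Q
1/L(-310, -287) = 1/(-125 + 2*(-310)) = 1/(-125 - 620) = 1/(-745) = -1/745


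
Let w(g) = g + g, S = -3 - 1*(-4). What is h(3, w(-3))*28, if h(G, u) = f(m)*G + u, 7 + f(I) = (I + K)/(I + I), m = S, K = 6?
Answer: -462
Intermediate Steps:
S = 1 (S = -3 + 4 = 1)
m = 1
f(I) = -7 + (6 + I)/(2*I) (f(I) = -7 + (I + 6)/(I + I) = -7 + (6 + I)/((2*I)) = -7 + (6 + I)*(1/(2*I)) = -7 + (6 + I)/(2*I))
w(g) = 2*g
h(G, u) = u - 7*G/2 (h(G, u) = (-13/2 + 3/1)*G + u = (-13/2 + 3*1)*G + u = (-13/2 + 3)*G + u = -7*G/2 + u = u - 7*G/2)
h(3, w(-3))*28 = (2*(-3) - 7/2*3)*28 = (-6 - 21/2)*28 = -33/2*28 = -462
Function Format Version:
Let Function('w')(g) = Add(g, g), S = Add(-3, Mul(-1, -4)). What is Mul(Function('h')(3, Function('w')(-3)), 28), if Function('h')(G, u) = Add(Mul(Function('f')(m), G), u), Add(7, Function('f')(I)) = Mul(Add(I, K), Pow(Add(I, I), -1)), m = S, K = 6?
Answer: -462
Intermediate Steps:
S = 1 (S = Add(-3, 4) = 1)
m = 1
Function('f')(I) = Add(-7, Mul(Rational(1, 2), Pow(I, -1), Add(6, I))) (Function('f')(I) = Add(-7, Mul(Add(I, 6), Pow(Add(I, I), -1))) = Add(-7, Mul(Add(6, I), Pow(Mul(2, I), -1))) = Add(-7, Mul(Add(6, I), Mul(Rational(1, 2), Pow(I, -1)))) = Add(-7, Mul(Rational(1, 2), Pow(I, -1), Add(6, I))))
Function('w')(g) = Mul(2, g)
Function('h')(G, u) = Add(u, Mul(Rational(-7, 2), G)) (Function('h')(G, u) = Add(Mul(Add(Rational(-13, 2), Mul(3, Pow(1, -1))), G), u) = Add(Mul(Add(Rational(-13, 2), Mul(3, 1)), G), u) = Add(Mul(Add(Rational(-13, 2), 3), G), u) = Add(Mul(Rational(-7, 2), G), u) = Add(u, Mul(Rational(-7, 2), G)))
Mul(Function('h')(3, Function('w')(-3)), 28) = Mul(Add(Mul(2, -3), Mul(Rational(-7, 2), 3)), 28) = Mul(Add(-6, Rational(-21, 2)), 28) = Mul(Rational(-33, 2), 28) = -462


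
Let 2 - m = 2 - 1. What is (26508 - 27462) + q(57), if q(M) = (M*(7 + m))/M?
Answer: -946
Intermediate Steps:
m = 1 (m = 2 - (2 - 1) = 2 - 1*1 = 2 - 1 = 1)
q(M) = 8 (q(M) = (M*(7 + 1))/M = (M*8)/M = (8*M)/M = 8)
(26508 - 27462) + q(57) = (26508 - 27462) + 8 = -954 + 8 = -946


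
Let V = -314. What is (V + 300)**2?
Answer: 196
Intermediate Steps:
(V + 300)**2 = (-314 + 300)**2 = (-14)**2 = 196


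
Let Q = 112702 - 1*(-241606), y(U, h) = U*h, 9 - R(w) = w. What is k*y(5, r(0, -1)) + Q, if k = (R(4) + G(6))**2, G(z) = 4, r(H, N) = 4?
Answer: 355928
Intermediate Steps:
R(w) = 9 - w
k = 81 (k = ((9 - 1*4) + 4)**2 = ((9 - 4) + 4)**2 = (5 + 4)**2 = 9**2 = 81)
Q = 354308 (Q = 112702 + 241606 = 354308)
k*y(5, r(0, -1)) + Q = 81*(5*4) + 354308 = 81*20 + 354308 = 1620 + 354308 = 355928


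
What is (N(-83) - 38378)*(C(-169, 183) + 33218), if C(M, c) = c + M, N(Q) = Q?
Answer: -1278135952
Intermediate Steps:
C(M, c) = M + c
(N(-83) - 38378)*(C(-169, 183) + 33218) = (-83 - 38378)*((-169 + 183) + 33218) = -38461*(14 + 33218) = -38461*33232 = -1278135952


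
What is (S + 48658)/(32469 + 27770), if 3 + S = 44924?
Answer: 93579/60239 ≈ 1.5535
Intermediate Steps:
S = 44921 (S = -3 + 44924 = 44921)
(S + 48658)/(32469 + 27770) = (44921 + 48658)/(32469 + 27770) = 93579/60239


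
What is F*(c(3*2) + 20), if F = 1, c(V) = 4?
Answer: 24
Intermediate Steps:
F*(c(3*2) + 20) = 1*(4 + 20) = 1*24 = 24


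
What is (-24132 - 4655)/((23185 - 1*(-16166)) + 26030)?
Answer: -28787/65381 ≈ -0.44030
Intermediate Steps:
(-24132 - 4655)/((23185 - 1*(-16166)) + 26030) = -28787/((23185 + 16166) + 26030) = -28787/(39351 + 26030) = -28787/65381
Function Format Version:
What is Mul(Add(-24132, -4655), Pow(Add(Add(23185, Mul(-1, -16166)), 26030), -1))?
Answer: Rational(-28787, 65381) ≈ -0.44030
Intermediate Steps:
Mul(Add(-24132, -4655), Pow(Add(Add(23185, Mul(-1, -16166)), 26030), -1)) = Mul(-28787, Pow(Add(Add(23185, 16166), 26030), -1)) = Mul(-28787, Pow(Add(39351, 26030), -1)) = Mul(-28787, Pow(65381, -1)) = Mul(-28787, Rational(1, 65381)) = Rational(-28787, 65381)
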